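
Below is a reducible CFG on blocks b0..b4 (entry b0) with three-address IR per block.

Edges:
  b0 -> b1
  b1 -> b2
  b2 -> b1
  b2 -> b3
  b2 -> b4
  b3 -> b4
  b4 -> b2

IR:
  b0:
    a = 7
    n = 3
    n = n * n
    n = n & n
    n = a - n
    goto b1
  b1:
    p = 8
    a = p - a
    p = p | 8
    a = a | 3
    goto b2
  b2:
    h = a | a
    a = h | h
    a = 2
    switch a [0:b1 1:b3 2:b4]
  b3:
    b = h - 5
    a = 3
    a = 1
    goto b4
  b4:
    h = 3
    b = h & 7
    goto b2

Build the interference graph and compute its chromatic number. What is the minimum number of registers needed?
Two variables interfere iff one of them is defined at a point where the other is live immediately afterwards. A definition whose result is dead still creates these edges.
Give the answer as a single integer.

Answer: 2

Derivation:
Per-block:
  b0: def={a,n} ue=∅
  b1: def={a,p} ue={a}
  b2: def={a,h} ue={a}
  b3: def={a,b} ue={h}
  b4: def={b,h} ue=∅

Liveness:
  b0: in=∅ out={a}
  b1: in={a} out={a}
  b2: in={a} out={a,h}
  b3: in={h} out={a}
  b4: in={a} out={a}

Interference:
  a↔{b,h,n,p}
  b↔{a}
  h↔{a}
  n↔{a}
  p↔{a}

Chromatic number:
  clique {a,b} ⇒ need ≥ 2
  2-colouring: r0={a}  r1={b,h,n,p}
  χ = 2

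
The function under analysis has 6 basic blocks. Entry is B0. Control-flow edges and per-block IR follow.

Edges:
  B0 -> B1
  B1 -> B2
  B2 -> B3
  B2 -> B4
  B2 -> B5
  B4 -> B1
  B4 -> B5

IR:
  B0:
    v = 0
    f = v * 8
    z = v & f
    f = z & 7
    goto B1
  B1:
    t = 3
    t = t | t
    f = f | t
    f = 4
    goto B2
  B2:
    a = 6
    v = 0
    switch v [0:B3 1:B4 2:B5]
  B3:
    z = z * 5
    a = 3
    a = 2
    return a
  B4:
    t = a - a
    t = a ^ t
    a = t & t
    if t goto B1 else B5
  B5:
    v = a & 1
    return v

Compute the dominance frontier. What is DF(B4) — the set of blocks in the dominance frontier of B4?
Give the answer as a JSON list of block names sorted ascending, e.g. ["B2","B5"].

Answer: ["B1", "B5"]

Analysis:
idom tree: B1←B0 B2←B1 B3←B2 B4←B2 B5←B2
Join-block Dom:
  B1: preds {B0,B4}: {B0} ∩ {B0,B1,B2,B4} = {B0}; idom=B0
  B5: preds {B2,B4}: {B0,B1,B2} ∩ {B0,B1,B2,B4} = {B0,B1,B2}; idom=B2

DF derivation:
  B1←B0: walk · to B0
  B1←B4: walk B4→B2→B1 to B0
  B5←B2: walk · to B2
  B5←B4: walk B4 to B2
  B0 → ∅
  B1 → {B1}
  B2 → {B1}
  B3 → ∅
  B4 → {B1,B5}
  B5 → ∅

DF(B4) = ["B1", "B5"]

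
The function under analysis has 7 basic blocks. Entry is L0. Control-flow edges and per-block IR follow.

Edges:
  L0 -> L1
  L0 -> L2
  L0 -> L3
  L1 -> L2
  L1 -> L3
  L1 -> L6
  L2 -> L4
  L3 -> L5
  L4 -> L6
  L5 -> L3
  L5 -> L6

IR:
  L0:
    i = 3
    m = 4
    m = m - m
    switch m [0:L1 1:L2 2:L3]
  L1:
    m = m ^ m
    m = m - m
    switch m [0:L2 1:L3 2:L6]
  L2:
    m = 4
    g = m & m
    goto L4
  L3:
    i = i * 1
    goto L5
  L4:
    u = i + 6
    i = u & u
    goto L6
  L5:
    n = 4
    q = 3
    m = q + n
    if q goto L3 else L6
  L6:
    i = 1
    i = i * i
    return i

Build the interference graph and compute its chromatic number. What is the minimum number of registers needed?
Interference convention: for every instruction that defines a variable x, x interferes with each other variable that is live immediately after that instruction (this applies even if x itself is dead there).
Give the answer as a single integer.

Block summaries:
  L0 def {i,m} use ∅
  L1 def {m} use {m}
  L2 def {g,m} use ∅
  L3 def {i} use {i}
  L4 def {i,u} use {i}
  L5 def {m,n,q} use ∅
  L6 def {i} use ∅

Liveness:
  live L0: ∅→{i,m}
  live L1: {i,m}→{i}
  live L2: {i}→{i}
  live L3: {i}→{i}
  live L4: {i}→∅
  live L5: {i}→{i}
  live L6: ∅→∅

Interference:
  g↔{i}
  i↔{g,m,n,q}
  m↔{i,q}
  n↔{i,q}
  q↔{i,m,n}
  u↔∅

Registers:
  {i,m,q} pairwise interfere (3-clique) ⇒ χ ≥ 3
  assign g→c1 i→c0 m→c2 n→c2 q→c1 u→c0 — no edge inside a register ⇒ χ ≤ 3
  χ = 3

Answer: 3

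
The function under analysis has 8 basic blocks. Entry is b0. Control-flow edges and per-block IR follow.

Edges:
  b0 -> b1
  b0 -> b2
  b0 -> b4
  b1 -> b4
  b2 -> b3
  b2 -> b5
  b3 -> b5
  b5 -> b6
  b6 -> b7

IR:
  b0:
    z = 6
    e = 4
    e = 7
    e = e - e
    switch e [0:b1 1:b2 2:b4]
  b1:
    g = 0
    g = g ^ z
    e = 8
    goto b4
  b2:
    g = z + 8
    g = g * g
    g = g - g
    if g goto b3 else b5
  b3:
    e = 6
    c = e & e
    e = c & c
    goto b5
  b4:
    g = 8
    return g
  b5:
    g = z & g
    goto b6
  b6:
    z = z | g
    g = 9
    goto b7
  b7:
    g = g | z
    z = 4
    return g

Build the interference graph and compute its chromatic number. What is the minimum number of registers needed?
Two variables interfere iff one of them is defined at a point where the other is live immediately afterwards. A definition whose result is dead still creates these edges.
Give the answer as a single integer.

Answer: 3

Working:
Block summaries:
  b0: {e,z} / ∅
  b1: {e,g} / {z}
  b2: {g} / {z}
  b3: {c,e} / ∅
  b4: {g} / ∅
  b5: {g} / {g,z}
  b6: {g,z} / {g,z}
  b7: {g,z} / {g,z}

Live sets:
  live b0: ∅→{z}
  live b1: {z}→∅
  live b2: {z}→{g,z}
  live b3: {g,z}→{g,z}
  live b4: ∅→∅
  live b5: {g,z}→{g,z}
  live b6: {g,z}→{g,z}
  live b7: {g,z}→∅

Interfere edges:
  c↔{g,z}
  e↔{g,z}
  g↔{c,e,z}
  z↔{c,e,g}

Registers:
  lower bound: {c,g,z} mutually conflict ⇒ χ ≥ 3
  3-colouring: c0={g}  c1={z}  c2={c,e}
  χ = 3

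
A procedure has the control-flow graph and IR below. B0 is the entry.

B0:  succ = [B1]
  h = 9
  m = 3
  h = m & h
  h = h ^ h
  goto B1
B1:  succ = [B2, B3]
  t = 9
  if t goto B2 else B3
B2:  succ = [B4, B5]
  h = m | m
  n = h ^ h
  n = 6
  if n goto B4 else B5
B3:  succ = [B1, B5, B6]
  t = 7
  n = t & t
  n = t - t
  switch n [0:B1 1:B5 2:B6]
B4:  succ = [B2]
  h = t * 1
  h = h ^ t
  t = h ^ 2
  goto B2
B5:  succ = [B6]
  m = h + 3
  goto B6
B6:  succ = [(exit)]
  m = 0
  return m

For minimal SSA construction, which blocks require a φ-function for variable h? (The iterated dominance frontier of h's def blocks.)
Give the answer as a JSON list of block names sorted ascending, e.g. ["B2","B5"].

Answer: ["B2", "B5", "B6"]

Working:
idom tree: B1←B0 B2←B1 B3←B1 B4←B2 B5←B1 B6←B1
Join-block Dom:
  B1: preds {B0,B3}: {B0} ∩ {B0,B1,B3} = {B0}; idom=B0
  B2: preds {B1,B4}: {B0,B1} ∩ {B0,B1,B2,B4} = {B0,B1}; idom=B1
  B5: preds {B2,B3}: {B0,B1,B2} ∩ {B0,B1,B3} = {B0,B1}; idom=B1
  B6: preds {B3,B5}: {B0,B1,B3} ∩ {B0,B1,B5} = {B0,B1}; idom=B1

DF derivation:
  B1←B0: walk · to B0
  B1←B3: walk B3→B1 to B0
  B2←B1: walk · to B1
  B2←B4: walk B4→B2 to B1
  B5←B2: walk B2 to B1
  B5←B3: walk B3 to B1
  B6←B3: walk B3 to B1
  B6←B5: walk B5 to B1
  B0: DF=∅
  B1: DF={B1}
  B2: DF={B2,B5}
  B3: DF={B1,B5,B6}
  B4: DF={B2}
  B5: DF={B6}
  B6: DF=∅

φ for h: defs {B0,B2,B4}
  DF⁺ = {B2,B5,B6}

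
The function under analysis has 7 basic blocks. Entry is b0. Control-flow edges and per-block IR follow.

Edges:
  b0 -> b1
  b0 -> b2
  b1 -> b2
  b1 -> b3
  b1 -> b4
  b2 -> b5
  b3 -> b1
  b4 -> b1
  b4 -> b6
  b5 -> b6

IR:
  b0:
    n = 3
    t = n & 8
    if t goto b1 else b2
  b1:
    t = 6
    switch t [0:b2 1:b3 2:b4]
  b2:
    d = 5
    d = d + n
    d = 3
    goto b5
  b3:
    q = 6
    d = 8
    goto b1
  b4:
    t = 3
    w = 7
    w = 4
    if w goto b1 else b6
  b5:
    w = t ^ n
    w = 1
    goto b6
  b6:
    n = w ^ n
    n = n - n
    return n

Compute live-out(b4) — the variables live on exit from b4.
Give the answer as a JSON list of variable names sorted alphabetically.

Answer: ["n", "w"]

Analysis:
Block summaries:
  b0 def {n,t} use ∅
  b1 def {t} use ∅
  b2 def {d} use {n}
  b3 def {d,q} use ∅
  b4 def {t,w} use ∅
  b5 def {w} use {n,t}
  b6 def {n} use {n,w}

Backward fixpoint:
  b0 li=∅ lo={n,t}
  b1 li={n} lo={n,t}
  b2 li={n,t} lo={n,t}
  b3 li={n} lo={n}
  b4 li={n} lo={n,w}
  b5 li={n,t} lo={n,w}
  b6 li={n,w} lo=∅

live-out(b4) = ["n", "w"]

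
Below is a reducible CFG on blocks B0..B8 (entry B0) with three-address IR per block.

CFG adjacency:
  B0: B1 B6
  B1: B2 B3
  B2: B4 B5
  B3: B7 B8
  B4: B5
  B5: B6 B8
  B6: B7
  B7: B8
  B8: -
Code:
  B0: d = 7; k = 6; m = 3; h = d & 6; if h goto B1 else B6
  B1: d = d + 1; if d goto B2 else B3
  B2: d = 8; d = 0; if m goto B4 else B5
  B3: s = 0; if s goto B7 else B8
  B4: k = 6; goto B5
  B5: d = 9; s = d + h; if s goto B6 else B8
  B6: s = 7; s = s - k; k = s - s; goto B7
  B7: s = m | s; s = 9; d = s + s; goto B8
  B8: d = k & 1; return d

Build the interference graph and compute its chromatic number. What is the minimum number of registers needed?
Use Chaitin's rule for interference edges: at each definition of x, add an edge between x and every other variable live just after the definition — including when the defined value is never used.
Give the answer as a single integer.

Per-block:
  B0: {d,h,k,m} / ∅
  B1: {d} / {d}
  B2: {d} / {m}
  B3: {s} / ∅
  B4: {k} / ∅
  B5: {d,s} / {h}
  B6: {k,s} / {k}
  B7: {d,s} / {m,s}
  B8: {d} / {k}

Liveness:
  B0 li=∅ lo={d,h,k,m}
  B1 li={d,h,k,m} lo={h,k,m}
  B2 li={h,k,m} lo={h,k,m}
  B3 li={k,m} lo={k,m,s}
  B4 li={h,m} lo={h,k,m}
  B5 li={h,k,m} lo={k,m}
  B6 li={k,m} lo={k,m,s}
  B7 li={k,m,s} lo={k}
  B8 li={k} lo=∅

Conflict graph:
  d↔{h,k,m}
  h↔{d,k,m}
  k↔{d,h,m,s}
  m↔{d,h,k,s}
  s↔{k,m}

Colouring:
  clique {d,h,k,m} ⇒ need ≥ 4
  assign d→r2 h→r3 k→r0 m→r1 s→r2 — no edge inside a register ⇒ χ ≤ 4
  χ = 4

Answer: 4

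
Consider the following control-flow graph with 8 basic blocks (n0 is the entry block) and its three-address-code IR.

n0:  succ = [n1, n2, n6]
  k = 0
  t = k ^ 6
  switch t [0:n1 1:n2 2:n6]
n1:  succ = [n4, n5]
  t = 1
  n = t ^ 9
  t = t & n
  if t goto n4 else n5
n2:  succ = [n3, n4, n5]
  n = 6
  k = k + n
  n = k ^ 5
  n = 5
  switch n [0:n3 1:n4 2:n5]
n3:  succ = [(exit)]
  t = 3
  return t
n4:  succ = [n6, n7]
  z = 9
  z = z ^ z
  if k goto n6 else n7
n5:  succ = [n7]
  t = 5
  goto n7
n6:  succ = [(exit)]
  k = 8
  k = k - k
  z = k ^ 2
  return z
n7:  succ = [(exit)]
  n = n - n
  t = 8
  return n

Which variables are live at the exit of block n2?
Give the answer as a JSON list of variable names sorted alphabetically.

Answer: ["k", "n"]

Analysis:
def/use:
  n0 def {k,t} use ∅
  n1 def {n,t} use ∅
  n2 def {k,n} use {k}
  n3 def {t} use ∅
  n4 def {z} use {k}
  n5 def {t} use ∅
  n6 def {k,z} use ∅
  n7 def {n,t} use {n}

Live sets:
  live n0: ∅→{k}
  live n1: {k}→{k,n}
  live n2: {k}→{k,n}
  live n3: ∅→∅
  live n4: {k,n}→{n}
  live n5: {n}→{n}
  live n6: ∅→∅
  live n7: {n}→∅

live-out(n2) = ["k", "n"]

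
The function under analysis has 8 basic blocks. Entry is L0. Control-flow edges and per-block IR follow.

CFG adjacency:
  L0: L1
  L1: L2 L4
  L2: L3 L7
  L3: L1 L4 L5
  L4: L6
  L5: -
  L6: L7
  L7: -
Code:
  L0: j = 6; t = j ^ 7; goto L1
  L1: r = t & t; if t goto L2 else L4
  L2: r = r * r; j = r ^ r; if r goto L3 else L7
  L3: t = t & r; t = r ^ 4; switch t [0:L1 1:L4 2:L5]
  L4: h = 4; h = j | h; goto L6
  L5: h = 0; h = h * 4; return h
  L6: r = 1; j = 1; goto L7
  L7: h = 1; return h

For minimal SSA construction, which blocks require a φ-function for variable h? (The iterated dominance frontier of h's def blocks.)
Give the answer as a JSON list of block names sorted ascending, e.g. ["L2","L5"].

Answer: ["L7"]

Analysis:
idom tree: L1←L0 L2←L1 L3←L2 L4←L1 L5←L3 L6←L4 L7←L1
Dom∩ at merges:
  L1: preds {L0,L3}: {L0} ∩ {L0,L1,L2,L3} = {L0}; idom=L0
  L4: preds {L1,L3}: {L0,L1} ∩ {L0,L1,L2,L3} = {L0,L1}; idom=L1
  L7: preds {L2,L6}: {L0,L1,L2} ∩ {L0,L1,L4,L6} = {L0,L1}; idom=L1

DF walk-up:
  join L1 pred L0: · stop@L0
  join L1 pred L3: L3→L2→L1 stop@L0
  join L4 pred L1: · stop@L1
  join L4 pred L3: L3→L2 stop@L1
  join L7 pred L2: L2 stop@L1
  join L7 pred L6: L6→L4 stop@L1
  L0: DF=∅
  L1: DF={L1}
  L2: DF={L1,L4,L7}
  L3: DF={L1,L4}
  L4: DF={L7}
  L5: DF=∅
  L6: DF={L7}
  L7: DF=∅

φ for h: defs {L4,L5,L7}
  DF⁺ = {L7}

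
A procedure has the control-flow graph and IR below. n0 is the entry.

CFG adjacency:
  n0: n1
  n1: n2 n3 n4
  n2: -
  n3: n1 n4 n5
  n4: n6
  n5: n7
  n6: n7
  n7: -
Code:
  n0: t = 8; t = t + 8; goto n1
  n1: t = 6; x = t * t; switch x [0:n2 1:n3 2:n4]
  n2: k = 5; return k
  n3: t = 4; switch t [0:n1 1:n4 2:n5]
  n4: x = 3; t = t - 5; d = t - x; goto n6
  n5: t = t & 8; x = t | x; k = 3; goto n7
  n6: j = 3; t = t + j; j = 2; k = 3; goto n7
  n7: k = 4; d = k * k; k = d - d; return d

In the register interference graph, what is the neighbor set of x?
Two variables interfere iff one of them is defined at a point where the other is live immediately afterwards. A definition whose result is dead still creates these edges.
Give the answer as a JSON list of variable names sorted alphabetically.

Block summaries:
  n0: {t} / ∅
  n1: {t,x} / ∅
  n2: {k} / ∅
  n3: {t} / ∅
  n4: {d,t,x} / {t}
  n5: {k,t,x} / {t,x}
  n6: {j,k,t} / {t}
  n7: {d,k} / ∅

Liveness:
  live n0: ∅→∅
  live n1: ∅→{t,x}
  live n2: ∅→∅
  live n3: {x}→{t,x}
  live n4: {t}→{t}
  live n5: {t,x}→∅
  live n6: {t}→∅
  live n7: ∅→∅

Interfere edges:
  d — {k,t}
  j — {t}
  k — {d}
  t — {d,j,x}
  x — {t}

N(x) = ["t"]

Answer: ["t"]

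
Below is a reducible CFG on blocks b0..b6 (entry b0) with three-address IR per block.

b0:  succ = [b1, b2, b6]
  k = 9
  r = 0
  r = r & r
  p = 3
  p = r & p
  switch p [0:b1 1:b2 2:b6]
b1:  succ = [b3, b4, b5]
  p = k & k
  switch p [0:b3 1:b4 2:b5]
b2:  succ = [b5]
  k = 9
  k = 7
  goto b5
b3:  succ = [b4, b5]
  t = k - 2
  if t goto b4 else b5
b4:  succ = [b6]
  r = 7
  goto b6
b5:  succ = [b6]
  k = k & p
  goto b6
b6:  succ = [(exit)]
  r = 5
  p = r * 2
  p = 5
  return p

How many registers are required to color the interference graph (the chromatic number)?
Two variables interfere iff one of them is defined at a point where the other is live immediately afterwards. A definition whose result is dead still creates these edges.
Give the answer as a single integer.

Answer: 3

Working:
def/use:
  b0 def {k,p,r} use ∅
  b1 def {p} use {k}
  b2 def {k} use ∅
  b3 def {t} use {k}
  b4 def {r} use ∅
  b5 def {k} use {k,p}
  b6 def {p,r} use ∅

Liveness:
  b0: in=∅ out={k,p}
  b1: in={k} out={k,p}
  b2: in={p} out={k,p}
  b3: in={k,p} out={k,p}
  b4: in=∅ out=∅
  b5: in={k,p} out=∅
  b6: in=∅ out=∅

Interference:
  k: {p,r,t}
  p: {k,r,t}
  r: {k,p}
  t: {k,p}

Registers:
  {k,p,r} pairwise interfere (3-clique) ⇒ χ ≥ 3
  3-colouring: c0={k}  c1={p}  c2={r,t}
  χ = 3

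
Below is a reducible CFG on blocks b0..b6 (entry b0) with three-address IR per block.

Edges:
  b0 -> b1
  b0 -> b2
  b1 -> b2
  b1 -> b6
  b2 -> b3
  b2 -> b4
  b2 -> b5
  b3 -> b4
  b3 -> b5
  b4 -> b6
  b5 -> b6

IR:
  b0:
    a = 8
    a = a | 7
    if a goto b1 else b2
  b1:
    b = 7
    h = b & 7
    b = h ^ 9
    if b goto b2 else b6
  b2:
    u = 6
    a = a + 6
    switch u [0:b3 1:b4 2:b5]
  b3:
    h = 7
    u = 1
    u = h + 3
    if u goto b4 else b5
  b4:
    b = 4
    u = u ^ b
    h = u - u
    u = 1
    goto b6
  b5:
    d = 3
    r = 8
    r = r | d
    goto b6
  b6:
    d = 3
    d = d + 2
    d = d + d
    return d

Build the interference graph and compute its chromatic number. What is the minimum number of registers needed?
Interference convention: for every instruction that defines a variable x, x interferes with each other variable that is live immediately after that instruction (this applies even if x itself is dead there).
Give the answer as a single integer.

Answer: 3

Working:
Block summaries:
  b0: {a} / ∅
  b1: {b,h} / ∅
  b2: {a,u} / {a}
  b3: {h,u} / ∅
  b4: {b,h,u} / {u}
  b5: {d,r} / ∅
  b6: {d} / ∅

Liveness:
  live b0: ∅→{a}
  live b1: {a}→{a}
  live b2: {a}→{u}
  live b3: ∅→{u}
  live b4: {u}→∅
  live b5: ∅→∅
  live b6: ∅→∅

Interference:
  a↔{b,h,u}
  b↔{a,u}
  d↔{r}
  h↔{a,u}
  r↔{d}
  u↔{a,b,h}

Colouring:
  clique {a,b,u} ⇒ need ≥ 3
  3-colouring: R0={a,d}  R1={r,u}  R2={b,h}
  χ = 3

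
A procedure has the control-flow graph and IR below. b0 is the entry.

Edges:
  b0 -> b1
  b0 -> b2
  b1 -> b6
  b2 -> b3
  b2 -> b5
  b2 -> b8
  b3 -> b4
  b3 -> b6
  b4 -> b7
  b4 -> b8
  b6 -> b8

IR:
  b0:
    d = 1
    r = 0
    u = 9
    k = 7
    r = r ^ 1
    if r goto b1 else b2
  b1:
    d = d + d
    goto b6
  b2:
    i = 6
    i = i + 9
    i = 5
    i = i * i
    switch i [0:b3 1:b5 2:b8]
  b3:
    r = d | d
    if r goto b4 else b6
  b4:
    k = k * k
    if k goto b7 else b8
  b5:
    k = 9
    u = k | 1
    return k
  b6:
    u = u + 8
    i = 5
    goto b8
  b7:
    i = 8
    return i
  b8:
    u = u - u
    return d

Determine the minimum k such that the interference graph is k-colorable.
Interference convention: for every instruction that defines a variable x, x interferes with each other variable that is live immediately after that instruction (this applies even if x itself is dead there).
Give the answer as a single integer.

Per-block:
  b0: {d,k,r,u} / ∅
  b1: {d} / {d}
  b2: {i} / ∅
  b3: {r} / {d}
  b4: {k} / {k}
  b5: {k,u} / ∅
  b6: {i,u} / {u}
  b7: {i} / ∅
  b8: {u} / {d,u}

Backward fixpoint:
  b0 li=∅ lo={d,k,u}
  b1 li={d,u} lo={d,u}
  b2 li={d,k,u} lo={d,k,u}
  b3 li={d,k,u} lo={d,k,u}
  b4 li={d,k,u} lo={d,u}
  b5 li=∅ lo=∅
  b6 li={d,u} lo={d,u}
  b7 li=∅ lo=∅
  b8 li={d,u} lo=∅

Interference:
  d: {i,k,r,u}
  i: {d,k,u}
  k: {d,i,r,u}
  r: {d,k,u}
  u: {d,i,k,r}

Chromatic number:
  clique {d,i,k,u} ⇒ need ≥ 4
  assign d→r0 i→r3 k→r1 r→r3 u→r2 — no edge inside a register ⇒ χ ≤ 4
  χ = 4

Answer: 4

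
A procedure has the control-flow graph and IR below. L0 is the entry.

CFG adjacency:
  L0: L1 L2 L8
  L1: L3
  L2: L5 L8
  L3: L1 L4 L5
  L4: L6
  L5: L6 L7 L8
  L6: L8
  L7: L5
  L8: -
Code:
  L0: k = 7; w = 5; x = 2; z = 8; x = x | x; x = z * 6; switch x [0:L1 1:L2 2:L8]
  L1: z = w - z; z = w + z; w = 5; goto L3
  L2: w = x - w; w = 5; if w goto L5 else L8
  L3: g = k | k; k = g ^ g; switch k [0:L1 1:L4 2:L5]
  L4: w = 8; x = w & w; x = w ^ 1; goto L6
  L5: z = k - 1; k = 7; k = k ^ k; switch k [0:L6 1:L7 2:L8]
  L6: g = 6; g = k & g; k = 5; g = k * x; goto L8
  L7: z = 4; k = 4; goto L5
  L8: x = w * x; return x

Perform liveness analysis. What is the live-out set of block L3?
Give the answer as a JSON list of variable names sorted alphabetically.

Per-block:
  L0: def={k,w,x,z} ue=∅
  L1: def={w,z} ue={w,z}
  L2: def={w} ue={w,x}
  L3: def={g,k} ue={k}
  L4: def={w,x} ue=∅
  L5: def={k,z} ue={k}
  L6: def={g,k} ue={k,x}
  L7: def={k,z} ue=∅
  L8: def={x} ue={w,x}

Backward fixpoint:
  L0: in=∅ out={k,w,x,z}
  L1: in={k,w,x,z} out={k,w,x,z}
  L2: in={k,w,x} out={k,w,x}
  L3: in={k,w,x,z} out={k,w,x,z}
  L4: in={k} out={k,w,x}
  L5: in={k,w,x} out={k,w,x}
  L6: in={k,w,x} out={w,x}
  L7: in={w,x} out={k,w,x}
  L8: in={w,x} out=∅

live-out(L3) = ["k", "w", "x", "z"]

Answer: ["k", "w", "x", "z"]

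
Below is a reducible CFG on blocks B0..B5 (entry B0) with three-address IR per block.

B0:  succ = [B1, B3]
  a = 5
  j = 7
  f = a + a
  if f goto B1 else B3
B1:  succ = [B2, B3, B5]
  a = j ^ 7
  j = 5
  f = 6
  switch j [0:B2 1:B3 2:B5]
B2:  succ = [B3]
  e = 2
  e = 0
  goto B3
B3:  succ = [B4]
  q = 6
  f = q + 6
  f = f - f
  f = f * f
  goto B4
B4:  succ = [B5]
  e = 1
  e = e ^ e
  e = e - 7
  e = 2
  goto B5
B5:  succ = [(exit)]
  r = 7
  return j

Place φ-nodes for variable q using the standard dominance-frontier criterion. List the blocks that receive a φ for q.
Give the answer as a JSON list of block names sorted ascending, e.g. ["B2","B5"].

Answer: ["B5"]

Analysis:
idom tree: B1←B0 B2←B1 B3←B0 B4←B3 B5←B0
Dom at joins:
  B3: preds {B0,B1,B2}: {B0} ∩ {B0,B1} ∩ {B0,B1,B2} = {B0}; idom=B0
  B5: preds {B1,B4}: {B0,B1} ∩ {B0,B3,B4} = {B0}; idom=B0

DF derivation:
  join B3 pred B0: · stop@B0
  join B3 pred B1: B1 stop@B0
  join B3 pred B2: B2→B1 stop@B0
  join B5 pred B1: B1 stop@B0
  join B5 pred B4: B4→B3 stop@B0
  B0: DF=∅
  B1: DF={B3,B5}
  B2: DF={B3}
  B3: DF={B5}
  B4: DF={B5}
  B5: DF=∅

φ for q: defs {B3}
  DF⁺ = {B5}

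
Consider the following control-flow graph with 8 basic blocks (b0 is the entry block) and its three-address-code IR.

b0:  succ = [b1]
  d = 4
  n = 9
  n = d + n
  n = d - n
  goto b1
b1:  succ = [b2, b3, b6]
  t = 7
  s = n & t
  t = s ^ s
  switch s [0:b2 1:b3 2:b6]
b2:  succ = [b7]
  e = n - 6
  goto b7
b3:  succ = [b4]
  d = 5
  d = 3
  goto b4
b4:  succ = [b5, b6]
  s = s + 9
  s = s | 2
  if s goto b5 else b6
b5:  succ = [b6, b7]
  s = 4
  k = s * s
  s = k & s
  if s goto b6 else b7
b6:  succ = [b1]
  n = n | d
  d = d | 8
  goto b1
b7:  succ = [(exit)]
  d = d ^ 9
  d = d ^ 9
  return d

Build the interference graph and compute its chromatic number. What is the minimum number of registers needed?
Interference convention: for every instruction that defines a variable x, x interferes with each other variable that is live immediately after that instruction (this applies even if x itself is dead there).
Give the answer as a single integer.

Answer: 4

Derivation:
def/use:
  b0: def={d,n} ue=∅
  b1: def={s,t} ue={n}
  b2: def={e} ue={n}
  b3: def={d} ue=∅
  b4: def={s} ue={s}
  b5: def={k,s} ue=∅
  b6: def={d,n} ue={d,n}
  b7: def={d} ue={d}

Liveness:
  b0: in=∅ out={d,n}
  b1: in={d,n} out={d,n,s}
  b2: in={d,n} out={d}
  b3: in={n,s} out={d,n,s}
  b4: in={d,n,s} out={d,n}
  b5: in={d,n} out={d,n}
  b6: in={d,n} out={d,n}
  b7: in={d} out=∅

Conflict graph:
  d↔{e,k,n,s,t}
  e↔{d}
  k↔{d,n,s}
  n↔{d,k,s,t}
  s↔{d,k,n,t}
  t↔{d,n,s}

Registers:
  clique {d,k,n,s} ⇒ need ≥ 4
  assign d→c0 e→c1 k→c3 n→c1 s→c2 t→c3 — no edge inside a register ⇒ χ ≤ 4
  χ = 4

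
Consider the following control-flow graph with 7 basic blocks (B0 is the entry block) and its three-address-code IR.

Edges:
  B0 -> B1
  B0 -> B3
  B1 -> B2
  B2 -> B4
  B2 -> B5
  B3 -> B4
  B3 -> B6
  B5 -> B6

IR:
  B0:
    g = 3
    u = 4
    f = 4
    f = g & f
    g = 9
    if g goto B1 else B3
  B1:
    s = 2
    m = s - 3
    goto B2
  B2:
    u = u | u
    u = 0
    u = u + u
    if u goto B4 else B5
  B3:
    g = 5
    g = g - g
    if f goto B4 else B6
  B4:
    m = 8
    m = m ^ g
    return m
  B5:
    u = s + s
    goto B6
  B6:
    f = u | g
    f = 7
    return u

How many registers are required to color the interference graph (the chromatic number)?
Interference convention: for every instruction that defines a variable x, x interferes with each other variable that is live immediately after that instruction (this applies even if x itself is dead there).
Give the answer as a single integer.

Answer: 4

Analysis:
def/use:
  B0 def {f,g,u} use ∅
  B1 def {m,s} use ∅
  B2 def {u} use {u}
  B3 def {g} use {f}
  B4 def {m} use {g}
  B5 def {u} use {s}
  B6 def {f} use {g,u}

Backward fixpoint:
  B0 li=∅ lo={f,g,u}
  B1 li={g,u} lo={g,s,u}
  B2 li={g,s,u} lo={g,s}
  B3 li={f,u} lo={g,u}
  B4 li={g} lo=∅
  B5 li={g,s} lo={g,u}
  B6 li={g,u} lo=∅

Interfere edges:
  f — {g,u}
  g — {f,m,s,u}
  m — {g,s,u}
  s — {g,m,u}
  u — {f,g,m,s}

Colouring:
  lower bound: {g,m,s,u} mutually conflict ⇒ χ ≥ 4
  assign f→c2 g→c0 m→c2 s→c3 u→c1 — no edge inside a register ⇒ χ ≤ 4
  χ = 4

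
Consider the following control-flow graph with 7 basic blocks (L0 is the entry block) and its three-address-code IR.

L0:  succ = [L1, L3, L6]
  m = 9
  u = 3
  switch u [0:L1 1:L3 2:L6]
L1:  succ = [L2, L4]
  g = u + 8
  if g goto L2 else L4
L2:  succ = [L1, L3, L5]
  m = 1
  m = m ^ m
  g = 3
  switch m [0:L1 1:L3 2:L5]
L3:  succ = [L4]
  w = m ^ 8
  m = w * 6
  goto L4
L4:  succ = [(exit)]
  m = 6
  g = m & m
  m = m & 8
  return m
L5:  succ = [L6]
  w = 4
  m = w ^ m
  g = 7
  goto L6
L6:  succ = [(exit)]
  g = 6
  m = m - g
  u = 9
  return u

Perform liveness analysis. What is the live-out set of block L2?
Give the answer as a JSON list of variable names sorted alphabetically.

Answer: ["m", "u"]

Analysis:
Block summaries:
  L0 def {m,u} use ∅
  L1 def {g} use {u}
  L2 def {g,m} use ∅
  L3 def {m,w} use {m}
  L4 def {g,m} use ∅
  L5 def {g,m,w} use {m}
  L6 def {g,m,u} use {m}

Backward fixpoint:
  L0: in=∅ out={m,u}
  L1: in={u} out={u}
  L2: in={u} out={m,u}
  L3: in={m} out=∅
  L4: in=∅ out=∅
  L5: in={m} out={m}
  L6: in={m} out=∅

live-out(L2) = ["m", "u"]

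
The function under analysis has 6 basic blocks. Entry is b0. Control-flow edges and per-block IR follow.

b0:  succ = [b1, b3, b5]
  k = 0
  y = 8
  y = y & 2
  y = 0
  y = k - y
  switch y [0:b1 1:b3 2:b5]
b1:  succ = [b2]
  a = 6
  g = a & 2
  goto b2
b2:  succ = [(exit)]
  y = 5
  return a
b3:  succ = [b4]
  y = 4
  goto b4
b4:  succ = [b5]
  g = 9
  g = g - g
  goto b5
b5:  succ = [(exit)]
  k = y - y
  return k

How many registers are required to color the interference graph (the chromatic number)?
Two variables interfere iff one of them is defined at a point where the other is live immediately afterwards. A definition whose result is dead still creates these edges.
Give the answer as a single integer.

Block summaries:
  b0: def={k,y} ue=∅
  b1: def={a,g} ue=∅
  b2: def={y} ue={a}
  b3: def={y} ue=∅
  b4: def={g} ue=∅
  b5: def={k} ue={y}

Liveness:
  b0: in=∅ out={y}
  b1: in=∅ out={a}
  b2: in={a} out=∅
  b3: in=∅ out={y}
  b4: in={y} out={y}
  b5: in={y} out=∅

Conflict graph:
  a — {g,y}
  g — {a,y}
  k — {y}
  y — {a,g,k}

Registers:
  lower bound: {a,g,y} mutually conflict ⇒ χ ≥ 3
  3-colouring: c0={y}  c1={a,k}  c2={g}
  χ = 3

Answer: 3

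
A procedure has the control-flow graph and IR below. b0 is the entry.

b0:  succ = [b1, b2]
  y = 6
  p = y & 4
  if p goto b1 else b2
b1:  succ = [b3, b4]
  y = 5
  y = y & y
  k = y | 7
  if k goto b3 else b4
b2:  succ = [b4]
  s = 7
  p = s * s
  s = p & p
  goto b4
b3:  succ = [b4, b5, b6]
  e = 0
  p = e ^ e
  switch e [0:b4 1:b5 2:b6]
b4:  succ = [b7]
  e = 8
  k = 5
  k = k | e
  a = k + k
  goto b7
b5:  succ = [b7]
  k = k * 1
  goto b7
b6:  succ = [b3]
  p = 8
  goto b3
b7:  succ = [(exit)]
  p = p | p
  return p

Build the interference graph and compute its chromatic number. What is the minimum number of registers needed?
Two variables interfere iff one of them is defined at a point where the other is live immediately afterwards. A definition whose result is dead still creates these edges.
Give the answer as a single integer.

Answer: 3

Working:
Block summaries:
  b0: {p,y} / ∅
  b1: {k,y} / ∅
  b2: {p,s} / ∅
  b3: {e,p} / ∅
  b4: {a,e,k} / ∅
  b5: {k} / {k}
  b6: {p} / ∅
  b7: {p} / {p}

Backward fixpoint:
  live b0: ∅→{p}
  live b1: {p}→{k,p}
  live b2: ∅→{p}
  live b3: {k}→{k,p}
  live b4: {p}→{p}
  live b5: {k,p}→{p}
  live b6: {k}→{k}
  live b7: {p}→∅

Interference:
  a: {p}
  e: {k,p}
  k: {e,p}
  p: {a,e,k,s,y}
  s: {p}
  y: {p}

Chromatic number:
  {e,k,p} pairwise interfere (3-clique) ⇒ χ ≥ 3
  assign a→c1 e→c1 k→c2 p→c0 s→c1 y→c1 — no edge inside a register ⇒ χ ≤ 3
  χ = 3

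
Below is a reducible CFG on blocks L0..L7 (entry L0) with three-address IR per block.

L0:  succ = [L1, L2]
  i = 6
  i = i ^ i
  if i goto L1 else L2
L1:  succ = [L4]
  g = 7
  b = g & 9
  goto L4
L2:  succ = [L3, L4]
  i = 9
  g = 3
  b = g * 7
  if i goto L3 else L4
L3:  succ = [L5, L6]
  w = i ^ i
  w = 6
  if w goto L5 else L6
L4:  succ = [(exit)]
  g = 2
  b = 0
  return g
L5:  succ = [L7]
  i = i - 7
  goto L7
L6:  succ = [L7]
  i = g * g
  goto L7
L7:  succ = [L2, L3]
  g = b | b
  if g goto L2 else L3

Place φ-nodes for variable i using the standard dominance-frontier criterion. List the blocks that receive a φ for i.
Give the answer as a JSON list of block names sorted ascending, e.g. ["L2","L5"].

idom tree: L1←L0 L2←L0 L3←L2 L4←L0 L5←L3 L6←L3 L7←L3
Join-block Dom:
  L2: preds {L0,L7}: {L0} ∩ {L0,L2,L3,L7} = {L0}; idom=L0
  L3: preds {L2,L7}: {L0,L2} ∩ {L0,L2,L3,L7} = {L0,L2}; idom=L2
  L4: preds {L1,L2}: {L0,L1} ∩ {L0,L2} = {L0}; idom=L0
  L7: preds {L5,L6}: {L0,L2,L3,L5} ∩ {L0,L2,L3,L6} = {L0,L2,L3}; idom=L3

DF walk-up:
  join L2 pred L0: · stop@L0
  join L2 pred L7: L7→L3→L2 stop@L0
  join L3 pred L2: · stop@L2
  join L3 pred L7: L7→L3 stop@L2
  join L4 pred L1: L1 stop@L0
  join L4 pred L2: L2 stop@L0
  join L7 pred L5: L5 stop@L3
  join L7 pred L6: L6 stop@L3
  L0: DF=∅
  L1: DF={L4}
  L2: DF={L2,L4}
  L3: DF={L2,L3}
  L4: DF=∅
  L5: DF={L7}
  L6: DF={L7}
  L7: DF={L2,L3}

φ for i: defs {L0,L2,L5,L6}
  DF⁺ = {L2,L3,L4,L7}

Answer: ["L2", "L3", "L4", "L7"]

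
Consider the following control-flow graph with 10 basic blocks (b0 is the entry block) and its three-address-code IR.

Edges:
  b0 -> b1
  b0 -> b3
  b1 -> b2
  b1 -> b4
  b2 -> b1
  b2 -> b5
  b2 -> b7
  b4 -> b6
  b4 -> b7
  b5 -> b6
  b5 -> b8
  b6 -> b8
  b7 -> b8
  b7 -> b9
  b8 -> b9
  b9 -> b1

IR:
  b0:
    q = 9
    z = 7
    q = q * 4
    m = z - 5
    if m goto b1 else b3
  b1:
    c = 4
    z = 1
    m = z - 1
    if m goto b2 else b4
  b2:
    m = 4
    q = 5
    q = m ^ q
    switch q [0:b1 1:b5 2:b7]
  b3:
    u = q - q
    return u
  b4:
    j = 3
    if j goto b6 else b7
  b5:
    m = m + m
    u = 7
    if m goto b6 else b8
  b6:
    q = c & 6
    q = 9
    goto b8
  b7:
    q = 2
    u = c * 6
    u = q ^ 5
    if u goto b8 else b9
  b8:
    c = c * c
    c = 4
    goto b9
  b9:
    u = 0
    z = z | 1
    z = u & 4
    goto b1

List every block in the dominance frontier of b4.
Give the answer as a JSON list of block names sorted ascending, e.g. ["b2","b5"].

idom tree: b1←b0 b2←b1 b3←b0 b4←b1 b5←b2 b6←b1 b7←b1 b8←b1 b9←b1
Dom at joins:
  b1: preds {b0,b2,b9}: {b0} ∩ {b0,b1,b2} ∩ {b0,b1,b9} = {b0}; idom=b0
  b6: preds {b4,b5}: {b0,b1,b4} ∩ {b0,b1,b2,b5} = {b0,b1}; idom=b1
  b7: preds {b2,b4}: {b0,b1,b2} ∩ {b0,b1,b4} = {b0,b1}; idom=b1
  b8: preds {b5,b6,b7}: {b0,b1,b2,b5} ∩ {b0,b1,b6} ∩ {b0,b1,b7} = {b0,b1}; idom=b1
  b9: preds {b7,b8}: {b0,b1,b7} ∩ {b0,b1,b8} = {b0,b1}; idom=b1

DF walk-up:
  b1←b0: walk · to b0
  b1←b2: walk b2→b1 to b0
  b1←b9: walk b9→b1 to b0
  b6←b4: walk b4 to b1
  b6←b5: walk b5→b2 to b1
  b7←b2: walk b2 to b1
  b7←b4: walk b4 to b1
  b8←b5: walk b5→b2 to b1
  b8←b6: walk b6 to b1
  b8←b7: walk b7 to b1
  b9←b7: walk b7 to b1
  b9←b8: walk b8 to b1
  b0 → ∅
  b1 → {b1}
  b2 → {b1,b6,b7,b8}
  b3 → ∅
  b4 → {b6,b7}
  b5 → {b6,b8}
  b6 → {b8}
  b7 → {b8,b9}
  b8 → {b9}
  b9 → {b1}

DF(b4) = ["b6", "b7"]

Answer: ["b6", "b7"]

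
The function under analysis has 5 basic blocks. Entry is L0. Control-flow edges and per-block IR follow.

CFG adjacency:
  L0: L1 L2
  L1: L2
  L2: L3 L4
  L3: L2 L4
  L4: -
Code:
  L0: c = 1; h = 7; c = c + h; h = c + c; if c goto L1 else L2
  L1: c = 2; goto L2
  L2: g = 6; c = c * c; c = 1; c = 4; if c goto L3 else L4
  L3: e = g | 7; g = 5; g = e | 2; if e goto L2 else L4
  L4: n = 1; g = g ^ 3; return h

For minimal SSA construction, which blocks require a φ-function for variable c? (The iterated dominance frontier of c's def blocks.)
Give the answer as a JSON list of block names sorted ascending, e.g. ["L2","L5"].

idom tree: L1←L0 L2←L0 L3←L2 L4←L2
Dom∩ at merges:
  L2: preds {L0,L1,L3}: {L0} ∩ {L0,L1} ∩ {L0,L2,L3} = {L0}; idom=L0
  L4: preds {L2,L3}: {L0,L2} ∩ {L0,L2,L3} = {L0,L2}; idom=L2

Frontier:
  L2←L0: walk · to L0
  L2←L1: walk L1 to L0
  L2←L3: walk L3→L2 to L0
  L4←L2: walk · to L2
  L4←L3: walk L3 to L2
  DF(L0)=∅
  DF(L1)={L2}
  DF(L2)={L2}
  DF(L3)={L2,L4}
  DF(L4)=∅

φ for c: defs {L0,L1,L2}
  DF⁺ = {L2}

Answer: ["L2"]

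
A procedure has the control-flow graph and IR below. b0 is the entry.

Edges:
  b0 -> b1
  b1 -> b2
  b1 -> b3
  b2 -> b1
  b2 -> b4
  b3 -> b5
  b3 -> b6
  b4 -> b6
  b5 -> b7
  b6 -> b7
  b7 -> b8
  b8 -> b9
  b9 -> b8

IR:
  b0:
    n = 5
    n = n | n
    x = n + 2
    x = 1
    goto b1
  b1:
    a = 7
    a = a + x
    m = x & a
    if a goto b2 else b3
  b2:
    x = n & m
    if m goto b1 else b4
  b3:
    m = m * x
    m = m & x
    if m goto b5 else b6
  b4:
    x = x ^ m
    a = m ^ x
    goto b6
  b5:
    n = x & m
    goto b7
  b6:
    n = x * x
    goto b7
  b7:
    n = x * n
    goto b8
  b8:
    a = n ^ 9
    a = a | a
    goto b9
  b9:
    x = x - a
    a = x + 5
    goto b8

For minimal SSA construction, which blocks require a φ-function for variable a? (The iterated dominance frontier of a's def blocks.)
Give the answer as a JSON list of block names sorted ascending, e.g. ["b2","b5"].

idom tree: b1←b0 b2←b1 b3←b1 b4←b2 b5←b3 b6←b1 b7←b1 b8←b7 b9←b8
Dom at joins:
  b1: preds {b0,b2}: {b0} ∩ {b0,b1,b2} = {b0}; idom=b0
  b6: preds {b3,b4}: {b0,b1,b3} ∩ {b0,b1,b2,b4} = {b0,b1}; idom=b1
  b7: preds {b5,b6}: {b0,b1,b3,b5} ∩ {b0,b1,b6} = {b0,b1}; idom=b1
  b8: preds {b7,b9}: {b0,b1,b7} ∩ {b0,b1,b7,b8,b9} = {b0,b1,b7}; idom=b7

Frontier:
  b1←b0: walk · to b0
  b1←b2: walk b2→b1 to b0
  b6←b3: walk b3 to b1
  b6←b4: walk b4→b2 to b1
  b7←b5: walk b5→b3 to b1
  b7←b6: walk b6 to b1
  b8←b7: walk · to b7
  b8←b9: walk b9→b8 to b7
  b0: DF=∅
  b1: DF={b1}
  b2: DF={b1,b6}
  b3: DF={b6,b7}
  b4: DF={b6}
  b5: DF={b7}
  b6: DF={b7}
  b7: DF=∅
  b8: DF={b8}
  b9: DF={b8}

φ for a: defs {b1,b4,b8,b9}
  DF⁺ = {b1,b6,b7,b8}

Answer: ["b1", "b6", "b7", "b8"]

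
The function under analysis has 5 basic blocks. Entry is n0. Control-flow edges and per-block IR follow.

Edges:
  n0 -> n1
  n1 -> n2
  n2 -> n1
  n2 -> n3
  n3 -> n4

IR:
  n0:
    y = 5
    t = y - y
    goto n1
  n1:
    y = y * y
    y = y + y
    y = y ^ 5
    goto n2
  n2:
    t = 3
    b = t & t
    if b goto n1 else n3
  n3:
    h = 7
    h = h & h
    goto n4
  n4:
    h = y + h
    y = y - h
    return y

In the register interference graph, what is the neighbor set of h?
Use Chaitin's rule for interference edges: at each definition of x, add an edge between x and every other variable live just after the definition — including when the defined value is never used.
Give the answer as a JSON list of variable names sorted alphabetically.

Answer: ["y"]

Analysis:
Per-block:
  n0: {t,y} / ∅
  n1: {y} / {y}
  n2: {b,t} / ∅
  n3: {h} / ∅
  n4: {h,y} / {h,y}

Backward fixpoint:
  live n0: ∅→{y}
  live n1: {y}→{y}
  live n2: {y}→{y}
  live n3: {y}→{h,y}
  live n4: {h,y}→∅

Interference:
  b↔{y}
  h↔{y}
  t↔{y}
  y↔{b,h,t}

N(h) = ["y"]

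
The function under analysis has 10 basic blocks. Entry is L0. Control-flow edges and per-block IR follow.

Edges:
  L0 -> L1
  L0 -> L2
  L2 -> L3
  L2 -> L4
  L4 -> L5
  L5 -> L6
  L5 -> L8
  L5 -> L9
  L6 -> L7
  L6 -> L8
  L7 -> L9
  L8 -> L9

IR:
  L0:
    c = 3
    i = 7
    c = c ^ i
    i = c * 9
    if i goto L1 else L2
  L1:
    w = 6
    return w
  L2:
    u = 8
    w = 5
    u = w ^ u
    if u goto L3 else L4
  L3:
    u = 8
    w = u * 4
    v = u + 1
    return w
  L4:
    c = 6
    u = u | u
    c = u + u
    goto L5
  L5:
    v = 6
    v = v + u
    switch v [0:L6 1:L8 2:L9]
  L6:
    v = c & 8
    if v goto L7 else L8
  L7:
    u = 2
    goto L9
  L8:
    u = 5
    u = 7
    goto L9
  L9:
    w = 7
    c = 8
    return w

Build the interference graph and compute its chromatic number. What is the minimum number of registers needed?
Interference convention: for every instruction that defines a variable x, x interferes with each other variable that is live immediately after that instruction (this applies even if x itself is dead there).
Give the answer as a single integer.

Answer: 4

Working:
def/use:
  L0: def={c,i} ue=∅
  L1: def={w} ue=∅
  L2: def={u,w} ue=∅
  L3: def={u,v,w} ue=∅
  L4: def={c,u} ue={u}
  L5: def={v} ue={u}
  L6: def={v} ue={c}
  L7: def={u} ue=∅
  L8: def={u} ue=∅
  L9: def={c,w} ue=∅

Backward fixpoint:
  L0: in=∅ out=∅
  L1: in=∅ out=∅
  L2: in=∅ out={u}
  L3: in=∅ out=∅
  L4: in={u} out={c,u}
  L5: in={c,u} out={c}
  L6: in={c} out=∅
  L7: in=∅ out=∅
  L8: in=∅ out=∅
  L9: in=∅ out=∅

Conflict graph:
  c — {i,u,v,w}
  i — {c}
  u — {c,v,w}
  v — {c,u,w}
  w — {c,u,v}

Chromatic number:
  lower bound: {c,u,v,w} mutually conflict ⇒ χ ≥ 4
  assign c→R0 i→R1 u→R1 v→R2 w→R3 — no edge inside a register ⇒ χ ≤ 4
  χ = 4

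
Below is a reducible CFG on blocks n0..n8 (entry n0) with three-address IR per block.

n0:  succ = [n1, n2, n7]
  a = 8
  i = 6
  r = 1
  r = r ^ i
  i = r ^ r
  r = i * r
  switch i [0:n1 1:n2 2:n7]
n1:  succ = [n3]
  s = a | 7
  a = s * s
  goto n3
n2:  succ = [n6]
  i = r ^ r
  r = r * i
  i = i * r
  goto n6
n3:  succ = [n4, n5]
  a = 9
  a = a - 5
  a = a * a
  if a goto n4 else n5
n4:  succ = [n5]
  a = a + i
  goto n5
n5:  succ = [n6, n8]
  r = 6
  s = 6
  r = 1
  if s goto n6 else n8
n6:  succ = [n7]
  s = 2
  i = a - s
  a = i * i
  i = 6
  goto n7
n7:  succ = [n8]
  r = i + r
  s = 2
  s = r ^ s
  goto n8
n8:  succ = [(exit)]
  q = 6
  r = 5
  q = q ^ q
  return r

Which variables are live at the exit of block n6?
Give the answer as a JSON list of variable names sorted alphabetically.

Answer: ["i", "r"]

Analysis:
Block summaries:
  n0: {a,i,r} / ∅
  n1: {a,s} / {a}
  n2: {i,r} / {r}
  n3: {a} / ∅
  n4: {a} / {a,i}
  n5: {r,s} / ∅
  n6: {a,i,s} / {a}
  n7: {r,s} / {i,r}
  n8: {q,r} / ∅

Backward fixpoint:
  live n0: ∅→{a,i,r}
  live n1: {a,i}→{i}
  live n2: {a,r}→{a,r}
  live n3: {i}→{a,i}
  live n4: {a,i}→{a}
  live n5: {a}→{a,r}
  live n6: {a,r}→{i,r}
  live n7: {i,r}→∅
  live n8: ∅→∅

live-out(n6) = ["i", "r"]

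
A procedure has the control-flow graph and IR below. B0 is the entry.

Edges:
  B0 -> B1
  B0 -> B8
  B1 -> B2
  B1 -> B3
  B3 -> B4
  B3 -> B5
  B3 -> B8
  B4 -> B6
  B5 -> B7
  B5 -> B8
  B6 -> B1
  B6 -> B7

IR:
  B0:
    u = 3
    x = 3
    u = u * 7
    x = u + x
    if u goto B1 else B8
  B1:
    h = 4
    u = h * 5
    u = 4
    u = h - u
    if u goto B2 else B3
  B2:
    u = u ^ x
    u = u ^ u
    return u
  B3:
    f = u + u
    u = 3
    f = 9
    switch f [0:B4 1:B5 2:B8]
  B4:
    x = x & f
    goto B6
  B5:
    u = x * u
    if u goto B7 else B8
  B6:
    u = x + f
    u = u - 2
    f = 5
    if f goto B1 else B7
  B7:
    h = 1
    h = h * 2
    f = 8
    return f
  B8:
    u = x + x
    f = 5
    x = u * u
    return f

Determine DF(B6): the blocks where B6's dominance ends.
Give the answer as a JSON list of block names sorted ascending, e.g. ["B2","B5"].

Answer: ["B1", "B7"]

Derivation:
idom tree: B1←B0 B2←B1 B3←B1 B4←B3 B5←B3 B6←B4 B7←B3 B8←B0
Dom at joins:
  B1: preds {B0,B6}: {B0} ∩ {B0,B1,B3,B4,B6} = {B0}; idom=B0
  B7: preds {B5,B6}: {B0,B1,B3,B5} ∩ {B0,B1,B3,B4,B6} = {B0,B1,B3}; idom=B3
  B8: preds {B0,B3,B5}: {B0} ∩ {B0,B1,B3} ∩ {B0,B1,B3,B5} = {B0}; idom=B0

DF derivation:
  B1←B0: walk · to B0
  B1←B6: walk B6→B4→B3→B1 to B0
  B7←B5: walk B5 to B3
  B7←B6: walk B6→B4 to B3
  B8←B0: walk · to B0
  B8←B3: walk B3→B1 to B0
  B8←B5: walk B5→B3→B1 to B0
  B0 → ∅
  B1 → {B1,B8}
  B2 → ∅
  B3 → {B1,B8}
  B4 → {B1,B7}
  B5 → {B7,B8}
  B6 → {B1,B7}
  B7 → ∅
  B8 → ∅

DF(B6) = ["B1", "B7"]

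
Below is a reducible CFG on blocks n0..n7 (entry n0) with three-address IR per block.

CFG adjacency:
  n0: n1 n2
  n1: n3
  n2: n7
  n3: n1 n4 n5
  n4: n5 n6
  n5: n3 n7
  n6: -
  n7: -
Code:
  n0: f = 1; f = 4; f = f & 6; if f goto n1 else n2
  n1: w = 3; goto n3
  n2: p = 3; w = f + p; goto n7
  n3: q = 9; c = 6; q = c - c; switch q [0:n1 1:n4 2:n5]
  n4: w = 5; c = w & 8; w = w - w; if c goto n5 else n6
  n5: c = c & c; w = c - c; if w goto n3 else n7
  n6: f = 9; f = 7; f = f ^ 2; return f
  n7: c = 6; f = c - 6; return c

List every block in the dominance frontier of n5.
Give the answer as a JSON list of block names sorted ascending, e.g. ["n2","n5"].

Answer: ["n3", "n7"]

Working:
idom tree: n1←n0 n2←n0 n3←n1 n4←n3 n5←n3 n6←n4 n7←n0
Join-block Dom:
  n1: preds {n0,n3}: {n0} ∩ {n0,n1,n3} = {n0}; idom=n0
  n3: preds {n1,n5}: {n0,n1} ∩ {n0,n1,n3,n5} = {n0,n1}; idom=n1
  n5: preds {n3,n4}: {n0,n1,n3} ∩ {n0,n1,n3,n4} = {n0,n1,n3}; idom=n3
  n7: preds {n2,n5}: {n0,n2} ∩ {n0,n1,n3,n5} = {n0}; idom=n0

DF derivation:
  n1←n0: walk · to n0
  n1←n3: walk n3→n1 to n0
  n3←n1: walk · to n1
  n3←n5: walk n5→n3 to n1
  n5←n3: walk · to n3
  n5←n4: walk n4 to n3
  n7←n2: walk n2 to n0
  n7←n5: walk n5→n3→n1 to n0
  n0: DF=∅
  n1: DF={n1,n7}
  n2: DF={n7}
  n3: DF={n1,n3,n7}
  n4: DF={n5}
  n5: DF={n3,n7}
  n6: DF=∅
  n7: DF=∅

DF(n5) = ["n3", "n7"]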